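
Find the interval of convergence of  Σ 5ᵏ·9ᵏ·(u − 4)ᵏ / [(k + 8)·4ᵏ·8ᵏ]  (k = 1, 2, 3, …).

Apply the ratio test: |a_{k+1}| / |a_k| = [(k + 8)/((k+1) + 8)] · 5·9/(4·8), which tends to 45/32 as k → ∞.
Convergence for |u − 4| · 45/32 < 1, i.e. |u − 4| < 32/45. So R = 32/45.
Endpoint u = 212/45: the terms behave like c/k; limit comparison with the harmonic series gives divergence.
Check u = 148/45: the terms alternate in sign and decrease monotonically to 0 in absolute value (size ~ c/k), so the alternating series test gives convergence.

[148/45, 212/45)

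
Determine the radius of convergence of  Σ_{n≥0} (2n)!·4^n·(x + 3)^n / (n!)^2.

The ratio of consecutive coefficients is (2n+1)·(2n+2)/(n+1)² · 4 → 16.
Thus R = 1/(16) = 1/16.

R = 1/16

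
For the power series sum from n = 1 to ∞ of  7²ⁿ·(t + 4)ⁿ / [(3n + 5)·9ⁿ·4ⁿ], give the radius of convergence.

R = 36/49

Apply the ratio test: |a_{n+1}| / |a_n| = [(3n + 5)/(3(n+1) + 5)] · 49/(9·4), which tends to 49/36 as n → ∞.
Convergence for |t + 4| · 49/36 < 1, i.e. |t + 4| < 36/49. So R = 36/49.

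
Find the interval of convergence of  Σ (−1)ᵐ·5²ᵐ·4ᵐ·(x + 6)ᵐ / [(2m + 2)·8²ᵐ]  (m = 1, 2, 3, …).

The ratio of consecutive coefficients is [(2m + 2)/(2(m+1) + 2)] · 25·4/64 → 25/16.
The series converges when 25/16 · |x + 6| < 1, giving R = 16/25.
When x = -134/25, an alternating series whose terms decrease to 0 in absolute value, so it converges by the Leibniz criterion.
Endpoint x = -166/25: comparison with the harmonic series Σ 1/m shows the series diverges.

(-166/25, -134/25]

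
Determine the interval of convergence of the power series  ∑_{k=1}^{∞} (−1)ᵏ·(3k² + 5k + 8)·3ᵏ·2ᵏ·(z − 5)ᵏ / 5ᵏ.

Apply the ratio test: |a_{k+1}| / |a_k| = [(3(k+1)² + 5(k+1) + 8)/(3k² + 5k + 8)] · 3·2/5, which tends to 6/5 as k → ∞.
Convergence for |z − 5| · 6/5 < 1, i.e. |z − 5| < 5/6. So R = 5/6.
Check z = 35/6: the k-th term does not approach 0; divergence by the term test.
Endpoint z = 25/6: the k-th term does not approach 0; divergence by the term test.

(25/6, 35/6)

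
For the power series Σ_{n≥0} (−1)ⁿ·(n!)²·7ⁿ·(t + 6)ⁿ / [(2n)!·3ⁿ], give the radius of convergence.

R = 12/7

The ratio of consecutive coefficients is (n+1)²/[(2n+1)·(2n+2)] · 7/3 → 7/12.
Thus R = 1/(7/12) = 12/7.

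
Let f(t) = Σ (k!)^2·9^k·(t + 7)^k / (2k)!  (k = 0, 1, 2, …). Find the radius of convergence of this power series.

The ratio of consecutive coefficients is (k+1)²/[(2k+1)·(2k+2)] · 9 → 9/4.
Thus R = 1/(9/4) = 4/9.

R = 4/9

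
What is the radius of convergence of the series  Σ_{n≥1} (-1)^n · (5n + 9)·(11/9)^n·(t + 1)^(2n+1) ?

Ratio test: |a_{n+1}/a_n| = [(5(n+1) + 9)/(5n + 9)] · 11/9 → 11/9 as n → ∞.
Successive powers of (t + 1) differ by 2, so the series converges when |t + 1|² · 11/9 < 1, i.e. |t + 1| < √(9/11). So R = 3√11/11.

R = 3√11/11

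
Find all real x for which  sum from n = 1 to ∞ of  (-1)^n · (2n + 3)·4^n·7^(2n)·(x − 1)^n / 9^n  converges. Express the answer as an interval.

The ratio of consecutive coefficients is [(2(n+1) + 3)/(2n + 3)] · 4·49/9 → 196/9.
Hence the series converges for |x − 1| < 1/(196/9) = 9/196, so the radius of convergence is 9/196.
Check x = 205/196: the terms do not tend to 0, so the series diverges.
Check x = 187/196: the terms have absolute value of order n, which does not tend to 0, so the series diverges by the divergence test.

(187/196, 205/196)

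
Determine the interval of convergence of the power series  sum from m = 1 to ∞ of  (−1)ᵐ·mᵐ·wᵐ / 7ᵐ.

By the Cauchy root test, |a_m|^(1/m) = m/7 → ∞.
Since the m-th root of |a_m| is unbounded, the series converges only at w = 0; R = 0.

{0}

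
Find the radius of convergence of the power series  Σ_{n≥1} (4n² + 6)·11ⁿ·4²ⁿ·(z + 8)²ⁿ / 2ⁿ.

Apply the ratio test: |a_{n+1}| / |a_n| = [(4(n+1)² + 6)/(4n² + 6)] · 11·16/2, which tends to 88 as n → ∞.
Writing y = (z + 8)², the series in y has radius 1/88, so |z + 8| < √(1/88) and R = √22/44.

R = √22/44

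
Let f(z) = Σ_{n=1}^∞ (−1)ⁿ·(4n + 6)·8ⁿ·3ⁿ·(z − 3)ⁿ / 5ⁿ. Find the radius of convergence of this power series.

Apply the ratio test: |a_{n+1}| / |a_n| = [(4(n+1) + 6)/(4n + 6)] · 8·3/5, which tends to 24/5 as n → ∞.
Thus R = 1/(24/5) = 5/24.

R = 5/24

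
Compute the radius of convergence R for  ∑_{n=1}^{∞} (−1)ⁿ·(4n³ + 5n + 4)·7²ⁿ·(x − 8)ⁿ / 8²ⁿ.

R = 64/49

Ratio test: |a_{n+1}/a_n| = [(4(n+1)³ + 5(n+1) + 4)/(4n³ + 5n + 4)] · 49/64 → 49/64 as n → ∞.
Thus R = 1/(49/64) = 64/49.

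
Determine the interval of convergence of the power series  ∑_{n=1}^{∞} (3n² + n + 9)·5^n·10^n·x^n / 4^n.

(-2/25, 2/25)

The ratio of consecutive coefficients is [(3(n+1)² + (n+1) + 9)/(3n² + n + 9)] · 5·10/4 → 25/2.
Convergence for |x| · 25/2 < 1, i.e. |x| < 2/25. So R = 2/25.
Endpoint x = 2/25: the n-th term does not approach 0; divergence by the term test.
Check x = -2/25: the n-th term does not approach 0; divergence by the term test.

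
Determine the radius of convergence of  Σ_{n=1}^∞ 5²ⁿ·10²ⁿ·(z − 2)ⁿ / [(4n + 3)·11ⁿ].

R = 11/2500

By the ratio test, |a_{n+1}/a_n| = [(4n + 3)/(4(n+1) + 3)] · 25·100/11 → 2500/11.
The series converges when 2500/11 · |z − 2| < 1, giving R = 11/2500.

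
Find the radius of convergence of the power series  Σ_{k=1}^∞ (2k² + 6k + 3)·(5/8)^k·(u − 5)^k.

R = 8/5

Ratio test: |a_{k+1}/a_k| = [(2(k+1)² + 6(k+1) + 3)/(2k² + 6k + 3)] · 5/8 → 5/8 as k → ∞.
The series converges when 5/8 · |u − 5| < 1, giving R = 8/5.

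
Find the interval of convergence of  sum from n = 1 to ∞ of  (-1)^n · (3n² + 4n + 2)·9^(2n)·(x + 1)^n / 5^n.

Ratio test: |a_{n+1}/a_n| = [(3(n+1)² + 4(n+1) + 2)/(3n² + 4n + 2)] · 81/5 → 81/5 as n → ∞.
The series converges when 81/5 · |x + 1| < 1, giving R = 5/81.
Check x = -76/81: the n-th term does not approach 0; divergence by the term test.
At x = -86/81: the terms have absolute value of order n², which does not tend to 0, so the series diverges by the divergence test.

(-86/81, -76/81)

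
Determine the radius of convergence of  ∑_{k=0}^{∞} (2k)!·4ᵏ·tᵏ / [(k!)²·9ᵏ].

R = 9/16

Ratio test: |a_{k+1}/a_k| = (2k+1)·(2k+2)/(k+1)² · 4/9 → 16/9 as k → ∞.
Hence the series converges for |t| < 1/(16/9) = 9/16, so the radius of convergence is 9/16.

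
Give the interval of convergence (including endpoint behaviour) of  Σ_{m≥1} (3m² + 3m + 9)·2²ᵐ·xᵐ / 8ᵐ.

The ratio of consecutive coefficients is [(3(m+1)² + 3(m+1) + 9)/(3m² + 3m + 9)] · 4/8 → 1/2.
The series converges when 1/2 · |x| < 1, giving R = 2.
Check x = 2: the terms do not tend to 0, so the series diverges.
At x = -2: the m-th term does not approach 0; divergence by the term test.

(-2, 2)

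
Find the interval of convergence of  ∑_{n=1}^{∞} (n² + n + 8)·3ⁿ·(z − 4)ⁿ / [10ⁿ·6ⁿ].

(-16, 24)

Apply the ratio test: |a_{n+1}| / |a_n| = [((n+1)² + (n+1) + 8)/(n² + n + 8)] · 3/(10·6), which tends to 1/20 as n → ∞.
The series converges when 1/20 · |z − 4| < 1, giving R = 20.
When z = 24, the terms have absolute value of order n², which does not tend to 0, so the series diverges by the divergence test.
When z = -16, the n-th term does not approach 0; divergence by the term test.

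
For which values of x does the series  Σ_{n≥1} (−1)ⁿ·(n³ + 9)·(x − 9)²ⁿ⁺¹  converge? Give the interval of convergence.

By the ratio test, |a_{n+1}/a_n| = ((n+1)³ + 9)/(n³ + 9) → 1.
Since the exponent of (x − 9) increases by 2 each term, convergence requires |x − 9|² < 1, hence R = 1.
Check x = 10: the n-th term does not approach 0; divergence by the term test.
At x = 8: the terms do not tend to 0, so the series diverges.

(8, 10)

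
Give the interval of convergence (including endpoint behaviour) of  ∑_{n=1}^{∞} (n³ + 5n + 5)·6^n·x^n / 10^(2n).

Apply the ratio test: |a_{n+1}| / |a_n| = [((n+1)³ + 5(n+1) + 5)/(n³ + 5n + 5)] · 6/100, which tends to 3/50 as n → ∞.
Convergence for |x| · 3/50 < 1, i.e. |x| < 50/3. So R = 50/3.
Endpoint x = 50/3: the terms do not tend to 0, so the series diverges.
At x = -50/3: the terms do not tend to 0, so the series diverges.

(-50/3, 50/3)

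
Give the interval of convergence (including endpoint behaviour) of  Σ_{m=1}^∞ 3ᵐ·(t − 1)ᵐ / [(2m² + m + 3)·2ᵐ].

[1/3, 5/3]

By the ratio test, |a_{m+1}/a_m| = [(2m² + m + 3)/(2(m+1)² + (m+1) + 3)] · 3/2 → 3/2.
Hence the series converges for |t − 1| < 1/(3/2) = 2/3, so the radius of convergence is 2/3.
Endpoint t = 5/3: the terms are on the order of 1/m², so the series converges absolutely by comparison with the p-series (p = 2 > 1).
When t = 1/3, absolute convergence follows by limit comparison with Σ 1/m².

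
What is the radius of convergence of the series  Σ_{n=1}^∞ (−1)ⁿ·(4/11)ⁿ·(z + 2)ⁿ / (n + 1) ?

R = 11/4

By the ratio test, |a_{n+1}/a_n| = [(n + 1)/((n+1) + 1)] · 4/11 → 4/11.
The series converges when 4/11 · |z + 2| < 1, giving R = 11/4.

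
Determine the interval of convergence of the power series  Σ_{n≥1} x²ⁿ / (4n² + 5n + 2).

Ratio test: |a_{n+1}/a_n| = (4n² + 5n + 2)/(4(n+1)² + 5(n+1) + 2) → 1 as n → ∞.
Since the exponent of x increases by 2 each term, convergence requires |x|² < 1, hence R = 1.
At x = 1: absolute convergence follows by limit comparison with Σ 1/n².
At x = -1: the series is dominated by a constant times Σ 1/n², which converges (p = 2 > 1).

[-1, 1]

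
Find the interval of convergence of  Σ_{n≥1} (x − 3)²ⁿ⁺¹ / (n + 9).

By the ratio test, |a_{n+1}/a_n| = (n + 9)/((n+1) + 9) → 1.
Writing y = (x − 3)², the series in y has radius 1, so |x − 3| < √(1) = 1 and R = 1.
Check x = 4: comparison with the harmonic series Σ 1/n shows the series diverges.
Check x = 2: the terms behave like c/n; limit comparison with the harmonic series gives divergence.

(2, 4)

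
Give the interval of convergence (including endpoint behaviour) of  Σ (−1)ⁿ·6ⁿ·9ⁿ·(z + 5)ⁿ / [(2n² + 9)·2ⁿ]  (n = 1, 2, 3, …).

[-136/27, -134/27]

By the ratio test, |a_{n+1}/a_n| = [(2n² + 9)/(2(n+1)² + 9)] · 6·9/2 → 27.
The series converges when 27 · |z + 5| < 1, giving R = 1/27.
Check z = -134/27: the terms are on the order of 1/n², so the series converges absolutely by comparison with the p-series (p = 2 > 1).
At z = -136/27: absolute convergence follows by limit comparison with Σ 1/n².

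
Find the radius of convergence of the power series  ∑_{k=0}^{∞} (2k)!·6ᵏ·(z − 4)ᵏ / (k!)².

Ratio test: |a_{k+1}/a_k| = (2k+1)·(2k+2)/(k+1)² · 6 → 24 as k → ∞.
The series converges when 24 · |z − 4| < 1, giving R = 1/24.

R = 1/24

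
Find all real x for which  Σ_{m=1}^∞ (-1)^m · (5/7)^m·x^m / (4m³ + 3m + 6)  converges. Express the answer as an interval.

Apply the ratio test: |a_{m+1}| / |a_m| = [(4m³ + 3m + 6)/(4(m+1)³ + 3(m+1) + 6)] · 5/7, which tends to 5/7 as m → ∞.
Convergence for |x| · 5/7 < 1, i.e. |x| < 7/5. So R = 7/5.
Endpoint x = 7/5: the series is dominated by a constant times Σ 1/m³, which converges (p = 3 > 1).
At x = -7/5: the series is dominated by a constant times Σ 1/m³, which converges (p = 3 > 1).

[-7/5, 7/5]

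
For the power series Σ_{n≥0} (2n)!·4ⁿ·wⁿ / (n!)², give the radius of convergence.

The ratio of consecutive coefficients is (2n+1)·(2n+2)/(n+1)² · 4 → 16.
Hence the series converges for |w| < 1/(16) = 1/16, so the radius of convergence is 1/16.

R = 1/16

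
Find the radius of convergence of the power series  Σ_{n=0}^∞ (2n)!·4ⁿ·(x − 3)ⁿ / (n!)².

Ratio test: |a_{n+1}/a_n| = (2n+1)·(2n+2)/(n+1)² · 4 → 16 as n → ∞.
The series converges when 16 · |x − 3| < 1, giving R = 1/16.

R = 1/16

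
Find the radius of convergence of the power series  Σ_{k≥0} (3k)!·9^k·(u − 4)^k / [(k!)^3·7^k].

Apply the ratio test: |a_{k+1}| / |a_k| = (3k+1)·(3k+2)·(3k+3)/(k+1)³ · 9/7, which tends to 243/7 as k → ∞.
The series converges when 243/7 · |u − 4| < 1, giving R = 7/243.

R = 7/243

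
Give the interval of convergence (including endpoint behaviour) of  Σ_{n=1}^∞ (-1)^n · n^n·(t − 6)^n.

By the Cauchy root test, |a_n|^(1/n) = n → ∞.
Since the n-th root of |a_n| is unbounded, the series converges only at t = 6; R = 0.

{6}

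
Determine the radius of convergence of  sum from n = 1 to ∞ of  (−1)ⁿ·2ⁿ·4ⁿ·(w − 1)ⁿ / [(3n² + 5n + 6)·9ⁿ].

R = 9/8

The ratio of consecutive coefficients is [(3n² + 5n + 6)/(3(n+1)² + 5(n+1) + 6)] · 2·4/9 → 8/9.
Convergence for |w − 1| · 8/9 < 1, i.e. |w − 1| < 9/8. So R = 9/8.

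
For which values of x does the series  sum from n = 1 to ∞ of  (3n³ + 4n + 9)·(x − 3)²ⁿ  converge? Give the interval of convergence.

(2, 4)

Apply the ratio test: |a_{n+1}| / |a_n| = (3(n+1)³ + 4(n+1) + 9)/(3n³ + 4n + 9), which tends to 1 as n → ∞.
Since the exponent of (x − 3) increases by 2 each term, convergence requires |x − 3|² < 1, hence R = 1.
At x = 4: the terms have absolute value of order n³, which does not tend to 0, so the series diverges by the divergence test.
Endpoint x = 2: the n-th term does not approach 0; divergence by the term test.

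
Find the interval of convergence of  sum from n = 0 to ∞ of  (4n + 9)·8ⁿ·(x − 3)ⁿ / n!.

(−∞, ∞)

Apply the ratio test: |a_{n+1}| / |a_n| = (4(n+1) + 9)/(4n + 9) · 8 · 1/(n+1), which tends to 0 as n → ∞.
Since the limit is 0 < 1 for every x, the series converges on all of ℝ and R = ∞.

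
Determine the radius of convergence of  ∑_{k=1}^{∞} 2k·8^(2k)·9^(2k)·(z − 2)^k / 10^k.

The ratio of consecutive coefficients is [2(k+1)/2k] · 64·81/10 → 2592/5.
The series converges when 2592/5 · |z − 2| < 1, giving R = 5/2592.

R = 5/2592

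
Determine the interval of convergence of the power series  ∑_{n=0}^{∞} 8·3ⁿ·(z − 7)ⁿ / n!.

(−∞, ∞)

The ratio of consecutive coefficients is 8/8 · 3 · 1/(n+1) → 0.
The limit is 0, so the series converges for all z; R = ∞.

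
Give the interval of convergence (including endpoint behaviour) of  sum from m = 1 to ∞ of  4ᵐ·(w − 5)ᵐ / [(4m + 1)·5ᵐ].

By the ratio test, |a_{m+1}/a_m| = [(4m + 1)/(4(m+1) + 1)] · 4/5 → 4/5.
Hence the series converges for |w − 5| < 1/(4/5) = 5/4, so the radius of convergence is 5/4.
When w = 25/4, comparison with the harmonic series Σ 1/m shows the series diverges.
Endpoint w = 15/4: the terms alternate in sign and decrease monotonically to 0 in absolute value (size ~ c/m), so the alternating series test gives convergence.

[15/4, 25/4)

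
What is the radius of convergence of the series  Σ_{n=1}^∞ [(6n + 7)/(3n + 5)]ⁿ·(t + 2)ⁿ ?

By the Cauchy root test, |a_n|^(1/n) = (6n + 7)/(3n + 5) → 2.
Thus R = 1/(2) = 1/2.

R = 1/2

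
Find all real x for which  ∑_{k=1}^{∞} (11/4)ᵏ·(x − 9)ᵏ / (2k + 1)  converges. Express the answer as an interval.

[95/11, 103/11)

The ratio of consecutive coefficients is [(2k + 1)/(2(k+1) + 1)] · 11/4 → 11/4.
Convergence for |x − 9| · 11/4 < 1, i.e. |x − 9| < 4/11. So R = 4/11.
At x = 103/11: the terms are asymptotic to a nonzero constant times 1/k, so the series diverges by limit comparison with Σ 1/k.
Endpoint x = 95/11: an alternating series whose terms decrease to 0 in absolute value, so it converges by the Leibniz criterion.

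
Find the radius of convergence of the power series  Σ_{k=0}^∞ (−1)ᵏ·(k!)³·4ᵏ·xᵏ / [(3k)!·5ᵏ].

By the ratio test, |a_{k+1}/a_k| = (k+1)³/[(3k+1)·(3k+2)·(3k+3)] · 4/5 → 4/135.
Convergence for |x| · 4/135 < 1, i.e. |x| < 135/4. So R = 135/4.

R = 135/4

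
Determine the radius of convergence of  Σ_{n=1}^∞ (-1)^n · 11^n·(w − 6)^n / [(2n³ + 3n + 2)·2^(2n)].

Ratio test: |a_{n+1}/a_n| = [(2n³ + 3n + 2)/(2(n+1)³ + 3(n+1) + 2)] · 11/4 → 11/4 as n → ∞.
The series converges when 11/4 · |w − 6| < 1, giving R = 4/11.

R = 4/11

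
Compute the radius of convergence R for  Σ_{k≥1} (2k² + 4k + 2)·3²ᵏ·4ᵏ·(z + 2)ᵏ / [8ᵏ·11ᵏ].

Apply the ratio test: |a_{k+1}| / |a_k| = [(2(k+1)² + 4(k+1) + 2)/(2k² + 4k + 2)] · 9·4/(8·11), which tends to 9/22 as k → ∞.
Convergence for |z + 2| · 9/22 < 1, i.e. |z + 2| < 22/9. So R = 22/9.

R = 22/9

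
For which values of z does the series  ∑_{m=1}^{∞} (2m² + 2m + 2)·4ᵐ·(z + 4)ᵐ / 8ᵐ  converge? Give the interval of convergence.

(-6, -2)

By the ratio test, |a_{m+1}/a_m| = [(2(m+1)² + 2(m+1) + 2)/(2m² + 2m + 2)] · 4/8 → 1/2.
Convergence for |z + 4| · 1/2 < 1, i.e. |z + 4| < 2. So R = 2.
Check z = -2: the terms do not tend to 0, so the series diverges.
Endpoint z = -6: the terms have absolute value of order m², which does not tend to 0, so the series diverges by the divergence test.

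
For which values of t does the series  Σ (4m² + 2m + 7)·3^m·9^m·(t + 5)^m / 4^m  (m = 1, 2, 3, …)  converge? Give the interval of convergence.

By the ratio test, |a_{m+1}/a_m| = [(4(m+1)² + 2(m+1) + 7)/(4m² + 2m + 7)] · 3·9/4 → 27/4.
Convergence for |t + 5| · 27/4 < 1, i.e. |t + 5| < 4/27. So R = 4/27.
At t = -131/27: the terms do not tend to 0, so the series diverges.
When t = -139/27, the terms do not tend to 0, so the series diverges.

(-139/27, -131/27)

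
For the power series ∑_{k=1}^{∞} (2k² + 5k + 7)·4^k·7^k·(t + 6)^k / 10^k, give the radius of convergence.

R = 5/14

The ratio of consecutive coefficients is [(2(k+1)² + 5(k+1) + 7)/(2k² + 5k + 7)] · 4·7/10 → 14/5.
Convergence for |t + 6| · 14/5 < 1, i.e. |t + 6| < 5/14. So R = 5/14.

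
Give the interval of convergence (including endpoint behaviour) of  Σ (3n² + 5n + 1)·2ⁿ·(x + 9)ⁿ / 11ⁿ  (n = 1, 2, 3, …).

(-29/2, -7/2)

Ratio test: |a_{n+1}/a_n| = [(3(n+1)² + 5(n+1) + 1)/(3n² + 5n + 1)] · 2/11 → 2/11 as n → ∞.
Convergence for |x + 9| · 2/11 < 1, i.e. |x + 9| < 11/2. So R = 11/2.
Endpoint x = -7/2: the terms do not tend to 0, so the series diverges.
When x = -29/2, the terms have absolute value of order n², which does not tend to 0, so the series diverges by the divergence test.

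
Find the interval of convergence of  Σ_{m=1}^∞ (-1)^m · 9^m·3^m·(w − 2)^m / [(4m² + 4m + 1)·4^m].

[50/27, 58/27]

The ratio of consecutive coefficients is [(4m² + 4m + 1)/(4(m+1)² + 4(m+1) + 1)] · 9·3/4 → 27/4.
Thus R = 1/(27/4) = 4/27.
At w = 58/27: the terms are on the order of 1/m², so the series converges absolutely by comparison with the p-series (p = 2 > 1).
Endpoint w = 50/27: absolute convergence follows by limit comparison with Σ 1/m².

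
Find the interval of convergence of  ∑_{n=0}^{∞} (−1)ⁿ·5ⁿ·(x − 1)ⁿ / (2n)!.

(−∞, ∞)

By the ratio test, |a_{n+1}/a_n| = 5 · 1/[(2n+1)·(2n+2)] → 0.
Since the limit is 0 < 1 for every x, the series converges on all of ℝ and R = ∞.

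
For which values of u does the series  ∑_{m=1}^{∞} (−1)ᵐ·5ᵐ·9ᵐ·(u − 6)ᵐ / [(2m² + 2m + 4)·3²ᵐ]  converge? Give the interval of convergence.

Apply the ratio test: |a_{m+1}| / |a_m| = [(2m² + 2m + 4)/(2(m+1)² + 2(m+1) + 4)] · 5·9/9, which tends to 5 as m → ∞.
Convergence for |u − 6| · 5 < 1, i.e. |u − 6| < 1/5. So R = 1/5.
Check u = 31/5: the series is dominated by a constant times Σ 1/m², which converges (p = 2 > 1).
Check u = 29/5: the terms are on the order of 1/m², so the series converges absolutely by comparison with the p-series (p = 2 > 1).

[29/5, 31/5]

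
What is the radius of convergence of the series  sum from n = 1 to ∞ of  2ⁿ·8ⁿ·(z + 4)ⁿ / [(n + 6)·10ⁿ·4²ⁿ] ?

Ratio test: |a_{n+1}/a_n| = [(n + 6)/((n+1) + 6)] · 2·8/(10·16) → 1/10 as n → ∞.
Thus R = 1/(1/10) = 10.

R = 10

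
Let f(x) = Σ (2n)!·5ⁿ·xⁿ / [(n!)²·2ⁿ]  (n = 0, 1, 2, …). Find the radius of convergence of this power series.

R = 1/10

By the ratio test, |a_{n+1}/a_n| = (2n+1)·(2n+2)/(n+1)² · 5/2 → 10.
Thus R = 1/(10) = 1/10.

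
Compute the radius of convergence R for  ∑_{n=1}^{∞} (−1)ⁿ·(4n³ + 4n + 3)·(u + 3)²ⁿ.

R = 1

The ratio of consecutive coefficients is (4(n+1)³ + 4(n+1) + 3)/(4n³ + 4n + 3) → 1.
Successive powers of (u + 3) differ by 2, so the series converges when |u + 3|² · 1 < 1, i.e. |u + 3| < √(1) = 1. So R = 1.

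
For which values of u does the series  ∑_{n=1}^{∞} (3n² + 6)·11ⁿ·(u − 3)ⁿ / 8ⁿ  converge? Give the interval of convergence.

(25/11, 41/11)

Apply the ratio test: |a_{n+1}| / |a_n| = [(3(n+1)² + 6)/(3n² + 6)] · 11/8, which tends to 11/8 as n → ∞.
Convergence for |u − 3| · 11/8 < 1, i.e. |u − 3| < 8/11. So R = 8/11.
At u = 41/11: the terms have absolute value of order n², which does not tend to 0, so the series diverges by the divergence test.
Check u = 25/11: the terms do not tend to 0, so the series diverges.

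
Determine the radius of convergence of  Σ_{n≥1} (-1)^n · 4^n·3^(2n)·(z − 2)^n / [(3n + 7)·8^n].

R = 2/9

Ratio test: |a_{n+1}/a_n| = [(3n + 7)/(3(n+1) + 7)] · 4·9/8 → 9/2 as n → ∞.
Thus R = 1/(9/2) = 2/9.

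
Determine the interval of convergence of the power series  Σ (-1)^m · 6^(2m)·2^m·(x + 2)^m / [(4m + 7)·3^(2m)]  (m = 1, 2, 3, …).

Ratio test: |a_{m+1}/a_m| = [(4m + 7)/(4(m+1) + 7)] · 36·2/9 → 8 as m → ∞.
The series converges when 8 · |x + 2| < 1, giving R = 1/8.
When x = -15/8, convergence follows from the alternating series test (terms decrease monotonically to 0).
Check x = -17/8: the terms behave like c/m; limit comparison with the harmonic series gives divergence.

(-17/8, -15/8]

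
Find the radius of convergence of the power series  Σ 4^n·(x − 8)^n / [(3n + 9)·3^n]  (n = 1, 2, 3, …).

The ratio of consecutive coefficients is [(3n + 9)/(3(n+1) + 9)] · 4/3 → 4/3.
Thus R = 1/(4/3) = 3/4.

R = 3/4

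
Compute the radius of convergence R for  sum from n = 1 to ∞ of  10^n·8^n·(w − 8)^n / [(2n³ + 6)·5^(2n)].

Apply the ratio test: |a_{n+1}| / |a_n| = [(2n³ + 6)/(2(n+1)³ + 6)] · 10·8/25, which tends to 16/5 as n → ∞.
Hence the series converges for |w − 8| < 1/(16/5) = 5/16, so the radius of convergence is 5/16.

R = 5/16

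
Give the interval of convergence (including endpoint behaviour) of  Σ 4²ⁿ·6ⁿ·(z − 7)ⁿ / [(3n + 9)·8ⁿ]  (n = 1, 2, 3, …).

By the ratio test, |a_{n+1}/a_n| = [(3n + 9)/(3(n+1) + 9)] · 16·6/8 → 12.
Convergence for |z − 7| · 12 < 1, i.e. |z − 7| < 1/12. So R = 1/12.
Check z = 85/12: comparison with the harmonic series Σ 1/n shows the series diverges.
At z = 83/12: the terms alternate in sign and decrease monotonically to 0 in absolute value (size ~ c/n), so the alternating series test gives convergence.

[83/12, 85/12)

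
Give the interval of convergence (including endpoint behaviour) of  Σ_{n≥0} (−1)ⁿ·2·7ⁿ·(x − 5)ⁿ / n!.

By the ratio test, |a_{n+1}/a_n| = 2/2 · 7 · 1/(n+1) → 0.
Since the limit is 0 < 1 for every x, the series converges on all of ℝ and R = ∞.

(−∞, ∞)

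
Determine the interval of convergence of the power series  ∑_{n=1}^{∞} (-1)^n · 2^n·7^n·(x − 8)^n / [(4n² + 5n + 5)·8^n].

Apply the ratio test: |a_{n+1}| / |a_n| = [(4n² + 5n + 5)/(4(n+1)² + 5(n+1) + 5)] · 2·7/8, which tends to 7/4 as n → ∞.
Convergence for |x − 8| · 7/4 < 1, i.e. |x − 8| < 4/7. So R = 4/7.
At x = 60/7: the series is dominated by a constant times Σ 1/n², which converges (p = 2 > 1).
When x = 52/7, the series is dominated by a constant times Σ 1/n², which converges (p = 2 > 1).

[52/7, 60/7]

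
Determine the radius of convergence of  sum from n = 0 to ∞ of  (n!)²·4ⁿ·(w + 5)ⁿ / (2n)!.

Ratio test: |a_{n+1}/a_n| = (n+1)²/[(2n+1)·(2n+2)] · 4 → 1 as n → ∞.
Hence R = 1.

R = 1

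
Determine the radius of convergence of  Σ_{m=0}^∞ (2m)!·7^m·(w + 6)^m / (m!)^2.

Ratio test: |a_{m+1}/a_m| = (2m+1)·(2m+2)/(m+1)² · 7 → 28 as m → ∞.
Convergence for |w + 6| · 28 < 1, i.e. |w + 6| < 1/28. So R = 1/28.

R = 1/28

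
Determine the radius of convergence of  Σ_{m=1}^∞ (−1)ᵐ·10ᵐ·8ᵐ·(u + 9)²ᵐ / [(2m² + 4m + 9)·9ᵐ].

Apply the ratio test: |a_{m+1}| / |a_m| = [(2m² + 4m + 9)/(2(m+1)² + 4(m+1) + 9)] · 10·8/9, which tends to 80/9 as m → ∞.
Successive powers of (u + 9) differ by 2, so the series converges when |u + 9|² · 80/9 < 1, i.e. |u + 9| < √(9/80). So R = 3√5/20.

R = 3√5/20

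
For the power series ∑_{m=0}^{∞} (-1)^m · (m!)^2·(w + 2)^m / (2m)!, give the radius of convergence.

R = 4

The ratio of consecutive coefficients is (m+1)²/[(2m+1)·(2m+2)] → 1/4.
Hence the series converges for |w + 2| < 1/(1/4) = 4, so the radius of convergence is 4.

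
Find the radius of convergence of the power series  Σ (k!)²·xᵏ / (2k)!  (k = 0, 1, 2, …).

R = 4

The ratio of consecutive coefficients is (k+1)²/[(2k+1)·(2k+2)] → 1/4.
Convergence for |x| · 1/4 < 1, i.e. |x| < 4. So R = 4.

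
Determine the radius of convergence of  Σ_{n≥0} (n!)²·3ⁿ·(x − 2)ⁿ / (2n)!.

R = 4/3

By the ratio test, |a_{n+1}/a_n| = (n+1)²/[(2n+1)·(2n+2)] · 3 → 3/4.
Convergence for |x − 2| · 3/4 < 1, i.e. |x − 2| < 4/3. So R = 4/3.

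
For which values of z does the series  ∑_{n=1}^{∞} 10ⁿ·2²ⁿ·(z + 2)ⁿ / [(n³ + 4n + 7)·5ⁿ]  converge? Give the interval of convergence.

[-17/8, -15/8]

Apply the ratio test: |a_{n+1}| / |a_n| = [(n³ + 4n + 7)/((n+1)³ + 4(n+1) + 7)] · 10·4/5, which tends to 8 as n → ∞.
Hence the series converges for |z + 2| < 1/(8) = 1/8, so the radius of convergence is 1/8.
Check z = -15/8: absolute convergence follows by limit comparison with Σ 1/n³.
Check z = -17/8: the terms are on the order of 1/n³, so the series converges absolutely by comparison with the p-series (p = 3 > 1).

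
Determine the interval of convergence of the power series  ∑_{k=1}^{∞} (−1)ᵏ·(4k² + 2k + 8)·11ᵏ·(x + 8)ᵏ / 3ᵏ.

(-91/11, -85/11)

Ratio test: |a_{k+1}/a_k| = [(4(k+1)² + 2(k+1) + 8)/(4k² + 2k + 8)] · 11/3 → 11/3 as k → ∞.
Convergence for |x + 8| · 11/3 < 1, i.e. |x + 8| < 3/11. So R = 3/11.
When x = -85/11, the terms have absolute value of order k², which does not tend to 0, so the series diverges by the divergence test.
Endpoint x = -91/11: the terms have absolute value of order k², which does not tend to 0, so the series diverges by the divergence test.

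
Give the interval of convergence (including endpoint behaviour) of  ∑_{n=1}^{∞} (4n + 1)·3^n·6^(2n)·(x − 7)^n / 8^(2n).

Ratio test: |a_{n+1}/a_n| = [(4(n+1) + 1)/(4n + 1)] · 3·36/64 → 27/16 as n → ∞.
The series converges when 27/16 · |x − 7| < 1, giving R = 16/27.
At x = 205/27: the terms do not tend to 0, so the series diverges.
Check x = 173/27: the n-th term does not approach 0; divergence by the term test.

(173/27, 205/27)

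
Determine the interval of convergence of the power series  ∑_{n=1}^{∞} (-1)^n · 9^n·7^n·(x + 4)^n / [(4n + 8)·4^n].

(-256/63, -248/63]

Apply the ratio test: |a_{n+1}| / |a_n| = [(4n + 8)/(4(n+1) + 8)] · 9·7/4, which tends to 63/4 as n → ∞.
The series converges when 63/4 · |x + 4| < 1, giving R = 4/63.
At x = -248/63: an alternating series whose terms decrease to 0 in absolute value, so it converges by the Leibniz criterion.
At x = -256/63: the terms are asymptotic to a nonzero constant times 1/n, so the series diverges by limit comparison with Σ 1/n.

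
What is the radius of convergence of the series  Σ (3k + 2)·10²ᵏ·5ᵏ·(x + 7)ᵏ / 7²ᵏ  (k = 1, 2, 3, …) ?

R = 49/500

By the ratio test, |a_{k+1}/a_k| = [(3(k+1) + 2)/(3k + 2)] · 100·5/49 → 500/49.
Thus R = 1/(500/49) = 49/500.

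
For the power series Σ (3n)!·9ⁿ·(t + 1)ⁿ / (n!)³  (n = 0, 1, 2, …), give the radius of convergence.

R = 1/243

Ratio test: |a_{n+1}/a_n| = (3n+1)·(3n+2)·(3n+3)/(n+1)³ · 9 → 243 as n → ∞.
The series converges when 243 · |t + 1| < 1, giving R = 1/243.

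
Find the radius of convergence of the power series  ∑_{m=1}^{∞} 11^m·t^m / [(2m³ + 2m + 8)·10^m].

R = 10/11

By the ratio test, |a_{m+1}/a_m| = [(2m³ + 2m + 8)/(2(m+1)³ + 2(m+1) + 8)] · 11/10 → 11/10.
The series converges when 11/10 · |t| < 1, giving R = 10/11.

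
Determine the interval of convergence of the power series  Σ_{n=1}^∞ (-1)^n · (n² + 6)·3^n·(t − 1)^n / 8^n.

(-5/3, 11/3)

Apply the ratio test: |a_{n+1}| / |a_n| = [((n+1)² + 6)/(n² + 6)] · 3/8, which tends to 3/8 as n → ∞.
Hence the series converges for |t − 1| < 1/(3/8) = 8/3, so the radius of convergence is 8/3.
Endpoint t = 11/3: the terms have absolute value of order n², which does not tend to 0, so the series diverges by the divergence test.
At t = -5/3: the terms have absolute value of order n², which does not tend to 0, so the series diverges by the divergence test.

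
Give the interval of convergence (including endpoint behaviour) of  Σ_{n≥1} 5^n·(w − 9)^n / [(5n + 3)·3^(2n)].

[36/5, 54/5)

By the ratio test, |a_{n+1}/a_n| = [(5n + 3)/(5(n+1) + 3)] · 5/9 → 5/9.
Hence the series converges for |w − 9| < 1/(5/9) = 9/5, so the radius of convergence is 9/5.
Check w = 54/5: the terms behave like c/n; limit comparison with the harmonic series gives divergence.
Check w = 36/5: the terms alternate in sign and decrease monotonically to 0 in absolute value (size ~ c/n), so the alternating series test gives convergence.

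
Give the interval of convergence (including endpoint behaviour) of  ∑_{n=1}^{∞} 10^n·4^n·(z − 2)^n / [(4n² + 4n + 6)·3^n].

[77/40, 83/40]

By the ratio test, |a_{n+1}/a_n| = [(4n² + 4n + 6)/(4(n+1)² + 4(n+1) + 6)] · 10·4/3 → 40/3.
Hence the series converges for |z − 2| < 1/(40/3) = 3/40, so the radius of convergence is 3/40.
Check z = 83/40: absolute convergence follows by limit comparison with Σ 1/n².
Check z = 77/40: the terms are on the order of 1/n², so the series converges absolutely by comparison with the p-series (p = 2 > 1).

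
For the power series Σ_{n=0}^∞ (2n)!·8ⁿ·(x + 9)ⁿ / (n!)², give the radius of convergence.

Apply the ratio test: |a_{n+1}| / |a_n| = (2n+1)·(2n+2)/(n+1)² · 8, which tends to 32 as n → ∞.
Hence the series converges for |x + 9| < 1/(32) = 1/32, so the radius of convergence is 1/32.

R = 1/32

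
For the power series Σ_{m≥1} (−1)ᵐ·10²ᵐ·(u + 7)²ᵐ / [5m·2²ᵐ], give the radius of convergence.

R = 1/5

The ratio of consecutive coefficients is [5m/5(m+1)] · 100/4 → 25.
Successive powers of (u + 7) differ by 2, so the series converges when |u + 7|² · 25 < 1, i.e. |u + 7| < √(1/25) = 1/5. So R = 1/5.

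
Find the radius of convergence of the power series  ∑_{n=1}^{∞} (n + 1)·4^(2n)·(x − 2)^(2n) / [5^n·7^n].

R = √35/4

Apply the ratio test: |a_{n+1}| / |a_n| = [((n+1) + 1)/(n + 1)] · 16/(5·7), which tends to 16/35 as n → ∞.
Since the exponent of (x − 2) increases by 2 each term, convergence requires |x − 2|² < 35/16, hence R = √35/4.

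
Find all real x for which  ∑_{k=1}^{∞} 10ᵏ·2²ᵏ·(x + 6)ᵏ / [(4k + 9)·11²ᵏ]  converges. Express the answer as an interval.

Ratio test: |a_{k+1}/a_k| = [(4k + 9)/(4(k+1) + 9)] · 10·4/121 → 40/121 as k → ∞.
The series converges when 40/121 · |x + 6| < 1, giving R = 121/40.
When x = -119/40, comparison with the harmonic series Σ 1/k shows the series diverges.
When x = -361/40, the terms alternate in sign and decrease monotonically to 0 in absolute value (size ~ c/k), so the alternating series test gives convergence.

[-361/40, -119/40)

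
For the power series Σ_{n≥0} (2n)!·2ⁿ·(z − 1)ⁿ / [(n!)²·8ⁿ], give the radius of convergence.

Apply the ratio test: |a_{n+1}| / |a_n| = (2n+1)·(2n+2)/(n+1)² · 2/8, which tends to 1 as n → ∞.
Hence R = 1.

R = 1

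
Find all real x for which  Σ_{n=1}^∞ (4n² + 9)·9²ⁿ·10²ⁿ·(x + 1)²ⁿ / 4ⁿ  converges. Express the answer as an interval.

(-46/45, -44/45)

Ratio test: |a_{n+1}/a_n| = [(4(n+1)² + 9)/(4n² + 9)] · 81·100/4 → 2025 as n → ∞.
Since the exponent of (x + 1) increases by 2 each term, convergence requires |x + 1|² < 1/2025, hence R = 1/45.
Endpoint x = -44/45: the terms do not tend to 0, so the series diverges.
Endpoint x = -46/45: the terms do not tend to 0, so the series diverges.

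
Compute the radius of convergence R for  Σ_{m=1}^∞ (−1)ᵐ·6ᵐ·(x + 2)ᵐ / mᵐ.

R = ∞

Root test: |a_m|^(1/m) = 6/m → 0.
The limit is 0 for every x, so R = ∞.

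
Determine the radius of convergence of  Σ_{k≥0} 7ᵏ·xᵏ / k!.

Apply the ratio test: |a_{k+1}| / |a_k| = 7 · 1/(k+1), which tends to 0 as k → ∞.
Since the limit is 0 < 1 for every x, the series converges on all of ℝ and R = ∞.

R = ∞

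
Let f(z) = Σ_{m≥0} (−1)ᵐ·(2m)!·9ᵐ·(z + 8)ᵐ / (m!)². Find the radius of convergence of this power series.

R = 1/36

The ratio of consecutive coefficients is (2m+1)·(2m+2)/(m+1)² · 9 → 36.
Convergence for |z + 8| · 36 < 1, i.e. |z + 8| < 1/36. So R = 1/36.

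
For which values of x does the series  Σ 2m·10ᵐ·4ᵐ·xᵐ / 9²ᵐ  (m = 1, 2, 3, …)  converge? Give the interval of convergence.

(-81/40, 81/40)

Apply the ratio test: |a_{m+1}| / |a_m| = [2(m+1)/2m] · 10·4/81, which tends to 40/81 as m → ∞.
Thus R = 1/(40/81) = 81/40.
Check x = 81/40: the terms have absolute value of order m, which does not tend to 0, so the series diverges by the divergence test.
At x = -81/40: the terms do not tend to 0, so the series diverges.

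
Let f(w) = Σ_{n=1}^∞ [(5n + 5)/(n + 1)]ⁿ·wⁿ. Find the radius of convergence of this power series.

R = 1/5

Applying the root test, |a_n|^(1/n) = (5n + 5)/(n + 1) → 5.
The series converges when 5 · |w| < 1, giving R = 1/5.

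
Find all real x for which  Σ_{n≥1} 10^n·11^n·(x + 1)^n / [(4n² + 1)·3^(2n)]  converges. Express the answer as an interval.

[-119/110, -101/110]

Ratio test: |a_{n+1}/a_n| = [(4n² + 1)/(4(n+1)² + 1)] · 10·11/9 → 110/9 as n → ∞.
Thus R = 1/(110/9) = 9/110.
When x = -101/110, the terms are on the order of 1/n², so the series converges absolutely by comparison with the p-series (p = 2 > 1).
Endpoint x = -119/110: the series is dominated by a constant times Σ 1/n², which converges (p = 2 > 1).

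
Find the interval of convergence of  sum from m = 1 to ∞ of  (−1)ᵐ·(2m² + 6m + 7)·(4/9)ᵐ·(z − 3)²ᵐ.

By the ratio test, |a_{m+1}/a_m| = [(2(m+1)² + 6(m+1) + 7)/(2m² + 6m + 7)] · 4/9 → 4/9.
Successive powers of (z − 3) differ by 2, so the series converges when |z − 3|² · 4/9 < 1, i.e. |z − 3| < √(9/4) = 3/2. So R = 3/2.
Endpoint z = 9/2: the terms have absolute value of order m², which does not tend to 0, so the series diverges by the divergence test.
When z = 3/2, the terms do not tend to 0, so the series diverges.

(3/2, 9/2)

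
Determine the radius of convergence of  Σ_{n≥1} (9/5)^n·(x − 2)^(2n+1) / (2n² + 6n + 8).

Ratio test: |a_{n+1}/a_n| = [(2n² + 6n + 8)/(2(n+1)² + 6(n+1) + 8)] · 9/5 → 9/5 as n → ∞.
Successive powers of (x − 2) differ by 2, so the series converges when |x − 2|² · 9/5 < 1, i.e. |x − 2| < √(5/9). So R = √5/3.

R = √5/3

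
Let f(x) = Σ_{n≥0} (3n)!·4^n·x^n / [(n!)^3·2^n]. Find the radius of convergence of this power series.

R = 1/54

Apply the ratio test: |a_{n+1}| / |a_n| = (3n+1)·(3n+2)·(3n+3)/(n+1)³ · 4/2, which tends to 54 as n → ∞.
Thus R = 1/(54) = 1/54.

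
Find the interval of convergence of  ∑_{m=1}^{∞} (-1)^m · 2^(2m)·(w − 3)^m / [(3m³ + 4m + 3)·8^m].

Ratio test: |a_{m+1}/a_m| = [(3m³ + 4m + 3)/(3(m+1)³ + 4(m+1) + 3)] · 4/8 → 1/2 as m → ∞.
The series converges when 1/2 · |w − 3| < 1, giving R = 2.
At w = 5: the series is dominated by a constant times Σ 1/m³, which converges (p = 3 > 1).
Endpoint w = 1: the terms are on the order of 1/m³, so the series converges absolutely by comparison with the p-series (p = 3 > 1).

[1, 5]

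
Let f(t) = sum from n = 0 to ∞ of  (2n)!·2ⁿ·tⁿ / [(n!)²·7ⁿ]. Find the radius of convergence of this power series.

Apply the ratio test: |a_{n+1}| / |a_n| = (2n+1)·(2n+2)/(n+1)² · 2/7, which tends to 8/7 as n → ∞.
Convergence for |t| · 8/7 < 1, i.e. |t| < 7/8. So R = 7/8.

R = 7/8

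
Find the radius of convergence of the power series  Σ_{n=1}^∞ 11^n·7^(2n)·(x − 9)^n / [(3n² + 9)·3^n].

R = 3/539

Ratio test: |a_{n+1}/a_n| = [(3n² + 9)/(3(n+1)² + 9)] · 11·49/3 → 539/3 as n → ∞.
Hence the series converges for |x − 9| < 1/(539/3) = 3/539, so the radius of convergence is 3/539.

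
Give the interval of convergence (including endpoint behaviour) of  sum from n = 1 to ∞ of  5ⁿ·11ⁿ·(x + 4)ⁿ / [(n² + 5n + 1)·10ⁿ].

[-46/11, -42/11]

The ratio of consecutive coefficients is [(n² + 5n + 1)/((n+1)² + 5(n+1) + 1)] · 5·11/10 → 11/2.
The series converges when 11/2 · |x + 4| < 1, giving R = 2/11.
At x = -42/11: the terms are on the order of 1/n², so the series converges absolutely by comparison with the p-series (p = 2 > 1).
When x = -46/11, absolute convergence follows by limit comparison with Σ 1/n².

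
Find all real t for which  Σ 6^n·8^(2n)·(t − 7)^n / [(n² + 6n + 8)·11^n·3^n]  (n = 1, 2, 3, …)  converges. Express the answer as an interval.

By the ratio test, |a_{n+1}/a_n| = [(n² + 6n + 8)/((n+1)² + 6(n+1) + 8)] · 6·64/(11·3) → 128/11.
The series converges when 128/11 · |t − 7| < 1, giving R = 11/128.
At t = 907/128: absolute convergence follows by limit comparison with Σ 1/n².
Check t = 885/128: the terms are on the order of 1/n², so the series converges absolutely by comparison with the p-series (p = 2 > 1).

[885/128, 907/128]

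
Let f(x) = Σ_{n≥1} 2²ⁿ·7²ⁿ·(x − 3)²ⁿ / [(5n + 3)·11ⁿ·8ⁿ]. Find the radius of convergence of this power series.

By the ratio test, |a_{n+1}/a_n| = [(5n + 3)/(5(n+1) + 3)] · 4·49/(11·8) → 49/22.
Writing y = (x − 3)², the series in y has radius 22/49, so |x − 3| < √(22/49) and R = √22/7.

R = √22/7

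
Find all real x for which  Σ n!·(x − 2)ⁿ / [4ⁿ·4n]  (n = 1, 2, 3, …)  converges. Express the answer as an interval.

Apply the ratio test: |a_{n+1}| / |a_n| = (n+1) · 1/4 · 4n/4(n+1), which tends to ∞ as n → ∞.
The terms grow without bound for any (x − 2) ≠ 0, so R = 0 (convergence only at x = 2).

{2}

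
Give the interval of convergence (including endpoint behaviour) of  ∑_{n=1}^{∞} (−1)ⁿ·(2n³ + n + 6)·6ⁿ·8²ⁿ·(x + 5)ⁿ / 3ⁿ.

Apply the ratio test: |a_{n+1}| / |a_n| = [(2(n+1)³ + (n+1) + 6)/(2n³ + n + 6)] · 6·64/3, which tends to 128 as n → ∞.
The series converges when 128 · |x + 5| < 1, giving R = 1/128.
Endpoint x = -639/128: the n-th term does not approach 0; divergence by the term test.
At x = -641/128: the terms do not tend to 0, so the series diverges.

(-641/128, -639/128)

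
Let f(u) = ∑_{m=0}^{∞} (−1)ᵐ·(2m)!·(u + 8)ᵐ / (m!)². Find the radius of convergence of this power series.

R = 1/4

Apply the ratio test: |a_{m+1}| / |a_m| = (2m+1)·(2m+2)/(m+1)², which tends to 4 as m → ∞.
Thus R = 1/(4) = 1/4.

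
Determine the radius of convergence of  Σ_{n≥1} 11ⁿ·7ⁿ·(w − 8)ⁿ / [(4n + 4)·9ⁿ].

The ratio of consecutive coefficients is [(4n + 4)/(4(n+1) + 4)] · 11·7/9 → 77/9.
Convergence for |w − 8| · 77/9 < 1, i.e. |w − 8| < 9/77. So R = 9/77.

R = 9/77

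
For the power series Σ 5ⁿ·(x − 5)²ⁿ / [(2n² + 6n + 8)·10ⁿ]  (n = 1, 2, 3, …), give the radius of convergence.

R = √2

Ratio test: |a_{n+1}/a_n| = [(2n² + 6n + 8)/(2(n+1)² + 6(n+1) + 8)] · 5/10 → 1/2 as n → ∞.
Since the exponent of (x − 5) increases by 2 each term, convergence requires |x − 5|² < 2, hence R = √2.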